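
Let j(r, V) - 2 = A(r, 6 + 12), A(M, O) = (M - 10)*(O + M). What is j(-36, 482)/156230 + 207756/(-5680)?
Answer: -811325137/22184660 ≈ -36.571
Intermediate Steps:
A(M, O) = (-10 + M)*(M + O)
j(r, V) = -178 + r**2 + 8*r (j(r, V) = 2 + (r**2 - 10*r - 10*(6 + 12) + r*(6 + 12)) = 2 + (r**2 - 10*r - 10*18 + r*18) = 2 + (r**2 - 10*r - 180 + 18*r) = 2 + (-180 + r**2 + 8*r) = -178 + r**2 + 8*r)
j(-36, 482)/156230 + 207756/(-5680) = (-178 + (-36)**2 + 8*(-36))/156230 + 207756/(-5680) = (-178 + 1296 - 288)*(1/156230) + 207756*(-1/5680) = 830*(1/156230) - 51939/1420 = 83/15623 - 51939/1420 = -811325137/22184660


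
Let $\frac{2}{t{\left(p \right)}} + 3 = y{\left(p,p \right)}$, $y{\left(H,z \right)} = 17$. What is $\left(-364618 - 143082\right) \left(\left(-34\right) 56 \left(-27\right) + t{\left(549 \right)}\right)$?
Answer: $- \frac{182699398900}{7} \approx -2.61 \cdot 10^{10}$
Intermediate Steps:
$t{\left(p \right)} = \frac{1}{7}$ ($t{\left(p \right)} = \frac{2}{-3 + 17} = \frac{2}{14} = 2 \cdot \frac{1}{14} = \frac{1}{7}$)
$\left(-364618 - 143082\right) \left(\left(-34\right) 56 \left(-27\right) + t{\left(549 \right)}\right) = \left(-364618 - 143082\right) \left(\left(-34\right) 56 \left(-27\right) + \frac{1}{7}\right) = - 507700 \left(\left(-1904\right) \left(-27\right) + \frac{1}{7}\right) = - 507700 \left(51408 + \frac{1}{7}\right) = \left(-507700\right) \frac{359857}{7} = - \frac{182699398900}{7}$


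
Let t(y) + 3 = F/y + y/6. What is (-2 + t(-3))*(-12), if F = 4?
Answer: 82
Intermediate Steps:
t(y) = -3 + 4/y + y/6 (t(y) = -3 + (4/y + y/6) = -3 + 4/y + y/6)
(-2 + t(-3))*(-12) = (-2 + (-3 + 4/(-3) + (⅙)*(-3)))*(-12) = (-2 + (-3 + 4*(-⅓) - ½))*(-12) = (-2 + (-3 - 4/3 - ½))*(-12) = (-2 - 29/6)*(-12) = -41/6*(-12) = 82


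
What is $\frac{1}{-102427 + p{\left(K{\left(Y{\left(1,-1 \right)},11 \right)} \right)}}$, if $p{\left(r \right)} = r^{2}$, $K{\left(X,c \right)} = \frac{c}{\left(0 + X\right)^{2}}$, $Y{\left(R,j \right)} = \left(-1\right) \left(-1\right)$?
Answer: $- \frac{1}{102306} \approx -9.7746 \cdot 10^{-6}$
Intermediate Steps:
$Y{\left(R,j \right)} = 1$
$K{\left(X,c \right)} = \frac{c}{X^{2}}$
$\frac{1}{-102427 + p{\left(K{\left(Y{\left(1,-1 \right)},11 \right)} \right)}} = \frac{1}{-102427 + \left(11 \cdot 1^{-2}\right)^{2}} = \frac{1}{-102427 + \left(11 \cdot 1\right)^{2}} = \frac{1}{-102427 + 11^{2}} = \frac{1}{-102427 + 121} = \frac{1}{-102306} = - \frac{1}{102306}$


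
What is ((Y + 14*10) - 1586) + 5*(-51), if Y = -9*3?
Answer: -1728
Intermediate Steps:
Y = -27
((Y + 14*10) - 1586) + 5*(-51) = ((-27 + 14*10) - 1586) + 5*(-51) = ((-27 + 140) - 1586) - 255 = (113 - 1586) - 255 = -1473 - 255 = -1728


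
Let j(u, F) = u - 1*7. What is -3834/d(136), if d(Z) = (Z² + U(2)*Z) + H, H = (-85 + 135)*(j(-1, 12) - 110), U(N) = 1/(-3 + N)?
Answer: -1917/6230 ≈ -0.30770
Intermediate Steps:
j(u, F) = -7 + u (j(u, F) = u - 7 = -7 + u)
H = -5900 (H = (-85 + 135)*((-7 - 1) - 110) = 50*(-8 - 110) = 50*(-118) = -5900)
d(Z) = -5900 + Z² - Z (d(Z) = (Z² + Z/(-3 + 2)) - 5900 = (Z² + Z/(-1)) - 5900 = (Z² - Z) - 5900 = -5900 + Z² - Z)
-3834/d(136) = -3834/(-5900 + 136² - 1*136) = -3834/(-5900 + 18496 - 136) = -3834/12460 = -3834*1/12460 = -1917/6230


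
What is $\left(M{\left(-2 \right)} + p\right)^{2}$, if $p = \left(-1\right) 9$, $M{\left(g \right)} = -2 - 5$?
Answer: $256$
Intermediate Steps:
$M{\left(g \right)} = -7$
$p = -9$
$\left(M{\left(-2 \right)} + p\right)^{2} = \left(-7 - 9\right)^{2} = \left(-16\right)^{2} = 256$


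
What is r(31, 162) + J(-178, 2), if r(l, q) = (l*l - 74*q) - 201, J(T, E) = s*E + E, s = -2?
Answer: -11230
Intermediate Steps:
J(T, E) = -E (J(T, E) = -2*E + E = -E)
r(l, q) = -201 + l² - 74*q (r(l, q) = (l² - 74*q) - 201 = -201 + l² - 74*q)
r(31, 162) + J(-178, 2) = (-201 + 31² - 74*162) - 1*2 = (-201 + 961 - 11988) - 2 = -11228 - 2 = -11230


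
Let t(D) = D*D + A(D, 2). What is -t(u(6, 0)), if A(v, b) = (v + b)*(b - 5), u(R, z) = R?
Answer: -12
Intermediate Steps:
A(v, b) = (-5 + b)*(b + v) (A(v, b) = (b + v)*(-5 + b) = (-5 + b)*(b + v))
t(D) = -6 + D**2 - 3*D (t(D) = D*D + (2**2 - 5*2 - 5*D + 2*D) = D**2 + (4 - 10 - 5*D + 2*D) = D**2 + (-6 - 3*D) = -6 + D**2 - 3*D)
-t(u(6, 0)) = -(-6 + 6**2 - 3*6) = -(-6 + 36 - 18) = -1*12 = -12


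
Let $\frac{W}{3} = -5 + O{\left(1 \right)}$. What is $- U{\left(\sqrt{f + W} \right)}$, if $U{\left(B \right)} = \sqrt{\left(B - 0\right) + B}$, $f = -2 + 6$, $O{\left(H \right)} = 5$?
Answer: $-2$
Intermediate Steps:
$W = 0$ ($W = 3 \left(-5 + 5\right) = 3 \cdot 0 = 0$)
$f = 4$
$U{\left(B \right)} = \sqrt{2} \sqrt{B}$ ($U{\left(B \right)} = \sqrt{\left(B + 0\right) + B} = \sqrt{B + B} = \sqrt{2 B} = \sqrt{2} \sqrt{B}$)
$- U{\left(\sqrt{f + W} \right)} = - \sqrt{2} \sqrt{\sqrt{4 + 0}} = - \sqrt{2} \sqrt{\sqrt{4}} = - \sqrt{2} \sqrt{2} = \left(-1\right) 2 = -2$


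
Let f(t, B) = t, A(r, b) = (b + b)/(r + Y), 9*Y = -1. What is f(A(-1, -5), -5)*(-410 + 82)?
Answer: -2952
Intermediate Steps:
Y = -⅑ (Y = (⅑)*(-1) = -⅑ ≈ -0.11111)
A(r, b) = 2*b/(-⅑ + r) (A(r, b) = (b + b)/(r - ⅑) = (2*b)/(-⅑ + r) = 2*b/(-⅑ + r))
f(A(-1, -5), -5)*(-410 + 82) = (18*(-5)/(-1 + 9*(-1)))*(-410 + 82) = (18*(-5)/(-1 - 9))*(-328) = (18*(-5)/(-10))*(-328) = (18*(-5)*(-⅒))*(-328) = 9*(-328) = -2952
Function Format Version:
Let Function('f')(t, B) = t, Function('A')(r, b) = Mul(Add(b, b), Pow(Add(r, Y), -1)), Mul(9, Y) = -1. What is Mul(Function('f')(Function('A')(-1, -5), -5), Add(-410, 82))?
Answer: -2952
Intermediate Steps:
Y = Rational(-1, 9) (Y = Mul(Rational(1, 9), -1) = Rational(-1, 9) ≈ -0.11111)
Function('A')(r, b) = Mul(2, b, Pow(Add(Rational(-1, 9), r), -1)) (Function('A')(r, b) = Mul(Add(b, b), Pow(Add(r, Rational(-1, 9)), -1)) = Mul(Mul(2, b), Pow(Add(Rational(-1, 9), r), -1)) = Mul(2, b, Pow(Add(Rational(-1, 9), r), -1)))
Mul(Function('f')(Function('A')(-1, -5), -5), Add(-410, 82)) = Mul(Mul(18, -5, Pow(Add(-1, Mul(9, -1)), -1)), Add(-410, 82)) = Mul(Mul(18, -5, Pow(Add(-1, -9), -1)), -328) = Mul(Mul(18, -5, Pow(-10, -1)), -328) = Mul(Mul(18, -5, Rational(-1, 10)), -328) = Mul(9, -328) = -2952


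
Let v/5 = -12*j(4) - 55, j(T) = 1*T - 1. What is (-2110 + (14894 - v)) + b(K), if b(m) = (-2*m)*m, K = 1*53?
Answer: 7621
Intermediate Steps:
j(T) = -1 + T (j(T) = T - 1 = -1 + T)
K = 53
v = -455 (v = 5*(-12*(-1 + 4) - 55) = 5*(-12*3 - 55) = 5*(-36 - 55) = 5*(-91) = -455)
b(m) = -2*m**2
(-2110 + (14894 - v)) + b(K) = (-2110 + (14894 - 1*(-455))) - 2*53**2 = (-2110 + (14894 + 455)) - 2*2809 = (-2110 + 15349) - 5618 = 13239 - 5618 = 7621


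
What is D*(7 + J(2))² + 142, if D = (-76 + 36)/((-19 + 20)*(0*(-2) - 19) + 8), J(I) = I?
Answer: 4802/11 ≈ 436.55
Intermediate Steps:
D = 40/11 (D = -40/(1*(0 - 19) + 8) = -40/(1*(-19) + 8) = -40/(-19 + 8) = -40/(-11) = -40*(-1/11) = 40/11 ≈ 3.6364)
D*(7 + J(2))² + 142 = 40*(7 + 2)²/11 + 142 = (40/11)*9² + 142 = (40/11)*81 + 142 = 3240/11 + 142 = 4802/11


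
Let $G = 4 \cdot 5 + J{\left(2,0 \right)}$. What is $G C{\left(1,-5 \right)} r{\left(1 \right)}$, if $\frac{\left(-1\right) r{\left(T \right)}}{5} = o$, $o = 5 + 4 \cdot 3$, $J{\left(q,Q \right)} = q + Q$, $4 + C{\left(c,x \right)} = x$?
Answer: $16830$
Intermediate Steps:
$C{\left(c,x \right)} = -4 + x$
$J{\left(q,Q \right)} = Q + q$
$o = 17$ ($o = 5 + 12 = 17$)
$r{\left(T \right)} = -85$ ($r{\left(T \right)} = \left(-5\right) 17 = -85$)
$G = 22$ ($G = 4 \cdot 5 + \left(0 + 2\right) = 20 + 2 = 22$)
$G C{\left(1,-5 \right)} r{\left(1 \right)} = 22 \left(-4 - 5\right) \left(-85\right) = 22 \left(-9\right) \left(-85\right) = \left(-198\right) \left(-85\right) = 16830$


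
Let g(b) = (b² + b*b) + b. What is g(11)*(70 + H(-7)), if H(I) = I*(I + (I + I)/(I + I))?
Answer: 28336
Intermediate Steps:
g(b) = b + 2*b² (g(b) = (b² + b²) + b = 2*b² + b = b + 2*b²)
H(I) = I*(1 + I) (H(I) = I*(I + (2*I)/((2*I))) = I*(I + (2*I)*(1/(2*I))) = I*(I + 1) = I*(1 + I))
g(11)*(70 + H(-7)) = (11*(1 + 2*11))*(70 - 7*(1 - 7)) = (11*(1 + 22))*(70 - 7*(-6)) = (11*23)*(70 + 42) = 253*112 = 28336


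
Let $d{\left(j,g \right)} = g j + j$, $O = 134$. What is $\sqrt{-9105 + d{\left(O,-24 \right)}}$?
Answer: $i \sqrt{12187} \approx 110.39 i$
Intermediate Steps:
$d{\left(j,g \right)} = j + g j$
$\sqrt{-9105 + d{\left(O,-24 \right)}} = \sqrt{-9105 + 134 \left(1 - 24\right)} = \sqrt{-9105 + 134 \left(-23\right)} = \sqrt{-9105 - 3082} = \sqrt{-12187} = i \sqrt{12187}$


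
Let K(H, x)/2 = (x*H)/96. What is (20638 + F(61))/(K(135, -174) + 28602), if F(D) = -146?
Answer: 163936/224901 ≈ 0.72892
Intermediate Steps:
K(H, x) = H*x/48 (K(H, x) = 2*((x*H)/96) = 2*((H*x)*(1/96)) = 2*(H*x/96) = H*x/48)
(20638 + F(61))/(K(135, -174) + 28602) = (20638 - 146)/((1/48)*135*(-174) + 28602) = 20492/(-3915/8 + 28602) = 20492/(224901/8) = 20492*(8/224901) = 163936/224901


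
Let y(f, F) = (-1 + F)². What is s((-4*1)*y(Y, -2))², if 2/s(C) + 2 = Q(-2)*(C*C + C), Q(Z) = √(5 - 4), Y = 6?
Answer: 1/395641 ≈ 2.5275e-6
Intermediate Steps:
Q(Z) = 1 (Q(Z) = √1 = 1)
s(C) = 2/(-2 + C + C²) (s(C) = 2/(-2 + 1*(C*C + C)) = 2/(-2 + 1*(C² + C)) = 2/(-2 + 1*(C + C²)) = 2/(-2 + (C + C²)) = 2/(-2 + C + C²))
s((-4*1)*y(Y, -2))² = (2/(-2 + (-4*1)*(-1 - 2)² + ((-4*1)*(-1 - 2)²)²))² = (2/(-2 - 4*(-3)² + (-4*(-3)²)²))² = (2/(-2 - 4*9 + (-4*9)²))² = (2/(-2 - 36 + (-36)²))² = (2/(-2 - 36 + 1296))² = (2/1258)² = (2*(1/1258))² = (1/629)² = 1/395641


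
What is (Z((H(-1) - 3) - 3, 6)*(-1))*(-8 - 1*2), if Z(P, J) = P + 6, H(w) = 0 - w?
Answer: 10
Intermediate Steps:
H(w) = -w
Z(P, J) = 6 + P
(Z((H(-1) - 3) - 3, 6)*(-1))*(-8 - 1*2) = ((6 + ((-1*(-1) - 3) - 3))*(-1))*(-8 - 1*2) = ((6 + ((1 - 3) - 3))*(-1))*(-8 - 2) = ((6 + (-2 - 3))*(-1))*(-10) = ((6 - 5)*(-1))*(-10) = (1*(-1))*(-10) = -1*(-10) = 10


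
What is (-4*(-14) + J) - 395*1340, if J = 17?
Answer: -529227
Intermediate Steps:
(-4*(-14) + J) - 395*1340 = (-4*(-14) + 17) - 395*1340 = (56 + 17) - 529300 = 73 - 529300 = -529227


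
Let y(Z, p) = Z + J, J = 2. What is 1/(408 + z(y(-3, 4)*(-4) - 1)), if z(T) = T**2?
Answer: 1/417 ≈ 0.0023981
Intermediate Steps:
y(Z, p) = 2 + Z (y(Z, p) = Z + 2 = 2 + Z)
1/(408 + z(y(-3, 4)*(-4) - 1)) = 1/(408 + ((2 - 3)*(-4) - 1)**2) = 1/(408 + (-1*(-4) - 1)**2) = 1/(408 + (4 - 1)**2) = 1/(408 + 3**2) = 1/(408 + 9) = 1/417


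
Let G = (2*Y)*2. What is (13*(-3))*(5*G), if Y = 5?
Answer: -3900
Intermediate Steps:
G = 20 (G = (2*5)*2 = 10*2 = 20)
(13*(-3))*(5*G) = (13*(-3))*(5*20) = -39*100 = -3900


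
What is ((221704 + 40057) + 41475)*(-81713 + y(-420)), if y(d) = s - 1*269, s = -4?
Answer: -24861106696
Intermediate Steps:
y(d) = -273 (y(d) = -4 - 1*269 = -4 - 269 = -273)
((221704 + 40057) + 41475)*(-81713 + y(-420)) = ((221704 + 40057) + 41475)*(-81713 - 273) = (261761 + 41475)*(-81986) = 303236*(-81986) = -24861106696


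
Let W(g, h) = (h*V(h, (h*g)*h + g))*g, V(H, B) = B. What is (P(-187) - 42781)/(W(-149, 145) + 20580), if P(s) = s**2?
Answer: -3906/33842881675 ≈ -1.1542e-7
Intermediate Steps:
W(g, h) = g*h*(g + g*h**2) (W(g, h) = (h*((h*g)*h + g))*g = (h*((g*h)*h + g))*g = (h*(g*h**2 + g))*g = (h*(g + g*h**2))*g = g*h*(g + g*h**2))
(P(-187) - 42781)/(W(-149, 145) + 20580) = ((-187)**2 - 42781)/(145*(-149)**2*(1 + 145**2) + 20580) = (34969 - 42781)/(145*22201*(1 + 21025) + 20580) = -7812/(145*22201*21026 + 20580) = -7812/(67685742770 + 20580) = -7812/67685763350 = -7812*1/67685763350 = -3906/33842881675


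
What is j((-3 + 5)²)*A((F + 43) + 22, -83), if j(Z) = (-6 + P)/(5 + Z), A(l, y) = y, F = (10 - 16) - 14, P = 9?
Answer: -83/3 ≈ -27.667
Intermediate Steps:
F = -20 (F = -6 - 14 = -20)
j(Z) = 3/(5 + Z) (j(Z) = (-6 + 9)/(5 + Z) = 3/(5 + Z))
j((-3 + 5)²)*A((F + 43) + 22, -83) = (3/(5 + (-3 + 5)²))*(-83) = (3/(5 + 2²))*(-83) = (3/(5 + 4))*(-83) = (3/9)*(-83) = (3*(⅑))*(-83) = (⅓)*(-83) = -83/3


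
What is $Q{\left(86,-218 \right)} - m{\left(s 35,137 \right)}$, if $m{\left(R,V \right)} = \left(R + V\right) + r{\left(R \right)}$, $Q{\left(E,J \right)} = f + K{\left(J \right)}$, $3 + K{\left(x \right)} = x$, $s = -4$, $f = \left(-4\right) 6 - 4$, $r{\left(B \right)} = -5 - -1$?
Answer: $-242$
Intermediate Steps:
$r{\left(B \right)} = -4$ ($r{\left(B \right)} = -5 + 1 = -4$)
$f = -28$ ($f = -24 - 4 = -28$)
$K{\left(x \right)} = -3 + x$
$Q{\left(E,J \right)} = -31 + J$ ($Q{\left(E,J \right)} = -28 + \left(-3 + J\right) = -31 + J$)
$m{\left(R,V \right)} = -4 + R + V$ ($m{\left(R,V \right)} = \left(R + V\right) - 4 = -4 + R + V$)
$Q{\left(86,-218 \right)} - m{\left(s 35,137 \right)} = \left(-31 - 218\right) - \left(-4 - 140 + 137\right) = -249 - \left(-4 - 140 + 137\right) = -249 - -7 = -249 + 7 = -242$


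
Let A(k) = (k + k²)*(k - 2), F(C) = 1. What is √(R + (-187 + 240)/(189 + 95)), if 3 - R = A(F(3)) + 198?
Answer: I*√3887889/142 ≈ 13.886*I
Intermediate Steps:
A(k) = (-2 + k)*(k + k²) (A(k) = (k + k²)*(-2 + k) = (-2 + k)*(k + k²))
R = -193 (R = 3 - (1*(-2 + 1² - 1*1) + 198) = 3 - (1*(-2 + 1 - 1) + 198) = 3 - (1*(-2) + 198) = 3 - (-2 + 198) = 3 - 1*196 = 3 - 196 = -193)
√(R + (-187 + 240)/(189 + 95)) = √(-193 + (-187 + 240)/(189 + 95)) = √(-193 + 53/284) = √(-54759/284) = I*√3887889/142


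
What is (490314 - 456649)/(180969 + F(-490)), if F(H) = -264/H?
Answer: 8247925/44337537 ≈ 0.18603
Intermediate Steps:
(490314 - 456649)/(180969 + F(-490)) = (490314 - 456649)/(180969 - 264/(-490)) = 33665/(180969 - 264*(-1/490)) = 33665/(180969 + 132/245) = 33665/(44337537/245) = 33665*(245/44337537) = 8247925/44337537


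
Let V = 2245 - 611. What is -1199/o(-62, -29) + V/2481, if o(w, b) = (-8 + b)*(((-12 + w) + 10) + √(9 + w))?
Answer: 20152742/126955251 - 1199*I*√53/153513 ≈ 0.15874 - 0.056861*I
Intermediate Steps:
V = 1634
o(w, b) = (-8 + b)*(-2 + w + √(9 + w)) (o(w, b) = (-8 + b)*((-2 + w) + √(9 + w)) = (-8 + b)*(-2 + w + √(9 + w)))
-1199/o(-62, -29) + V/2481 = -1199/(16 - 8*(-62) - 8*√(9 - 62) - 2*(-29) - 29*(-62) - 29*√(9 - 62)) + 1634/2481 = -1199/(16 + 496 - 8*I*√53 + 58 + 1798 - 29*I*√53) + 1634*(1/2481) = -1199/(16 + 496 - 8*I*√53 + 58 + 1798 - 29*I*√53) + 1634/2481 = -1199/(2368 - 37*I*√53) + 1634/2481 = 1634/2481 - 1199/(2368 - 37*I*√53)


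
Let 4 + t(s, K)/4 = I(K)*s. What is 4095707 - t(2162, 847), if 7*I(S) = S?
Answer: 3049315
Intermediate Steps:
I(S) = S/7
t(s, K) = -16 + 4*K*s/7 (t(s, K) = -16 + 4*((K/7)*s) = -16 + 4*(K*s/7) = -16 + 4*K*s/7)
4095707 - t(2162, 847) = 4095707 - (-16 + (4/7)*847*2162) = 4095707 - (-16 + 1046408) = 4095707 - 1*1046392 = 4095707 - 1046392 = 3049315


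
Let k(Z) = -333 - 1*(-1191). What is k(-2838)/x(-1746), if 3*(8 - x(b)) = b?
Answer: 429/295 ≈ 1.4542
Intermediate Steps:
x(b) = 8 - b/3
k(Z) = 858 (k(Z) = -333 + 1191 = 858)
k(-2838)/x(-1746) = 858/(8 - ⅓*(-1746)) = 858/(8 + 582) = 858/590 = 858*(1/590) = 429/295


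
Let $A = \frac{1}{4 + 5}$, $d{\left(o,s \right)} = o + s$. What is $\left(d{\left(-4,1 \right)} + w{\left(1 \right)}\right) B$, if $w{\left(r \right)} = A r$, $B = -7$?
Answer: $\frac{182}{9} \approx 20.222$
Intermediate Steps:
$A = \frac{1}{9} \approx 0.11111$
$w{\left(r \right)} = \frac{r}{9}$
$\left(d{\left(-4,1 \right)} + w{\left(1 \right)}\right) B = \left(\left(-4 + 1\right) + \frac{1}{9} \cdot 1\right) \left(-7\right) = \left(-3 + \frac{1}{9}\right) \left(-7\right) = \left(- \frac{26}{9}\right) \left(-7\right) = \frac{182}{9}$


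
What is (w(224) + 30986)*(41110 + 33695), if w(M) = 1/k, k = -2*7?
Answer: 32450633415/14 ≈ 2.3179e+9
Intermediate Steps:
k = -14
w(M) = -1/14 (w(M) = 1/(-14) = -1/14)
(w(224) + 30986)*(41110 + 33695) = (-1/14 + 30986)*(41110 + 33695) = (433803/14)*74805 = 32450633415/14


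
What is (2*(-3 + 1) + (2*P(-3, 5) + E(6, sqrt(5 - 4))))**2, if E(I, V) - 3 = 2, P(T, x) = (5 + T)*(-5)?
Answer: 361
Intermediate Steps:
P(T, x) = -25 - 5*T
E(I, V) = 5 (E(I, V) = 3 + 2 = 5)
(2*(-3 + 1) + (2*P(-3, 5) + E(6, sqrt(5 - 4))))**2 = (2*(-3 + 1) + (2*(-25 - 5*(-3)) + 5))**2 = (2*(-2) + (2*(-25 + 15) + 5))**2 = (-4 + (2*(-10) + 5))**2 = (-4 + (-20 + 5))**2 = (-4 - 15)**2 = (-19)**2 = 361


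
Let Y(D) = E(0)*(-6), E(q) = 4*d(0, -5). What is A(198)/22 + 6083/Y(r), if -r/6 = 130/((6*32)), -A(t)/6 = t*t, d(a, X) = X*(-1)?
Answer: -1289123/120 ≈ -10743.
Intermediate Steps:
d(a, X) = -X
A(t) = -6*t² (A(t) = -6*t*t = -6*t²)
E(q) = 20 (E(q) = 4*(-1*(-5)) = 4*5 = 20)
r = -65/16 (r = -780/(6*32) = -780/192 = -6*65/96 = -65/16 ≈ -4.0625)
Y(D) = -120 (Y(D) = 20*(-6) = -120)
A(198)/22 + 6083/Y(r) = -6*198²/22 + 6083/(-120) = -6*39204*(1/22) + 6083*(-1/120) = -235224*1/22 - 6083/120 = -10692 - 6083/120 = -1289123/120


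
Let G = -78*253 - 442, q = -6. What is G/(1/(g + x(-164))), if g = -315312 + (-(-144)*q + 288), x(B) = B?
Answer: 6376665152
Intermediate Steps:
G = -20176 (G = -19734 - 442 = -20176)
g = -315888 (g = -315312 + (-(-144)*(-6) + 288) = -315312 + (-72*12 + 288) = -315312 + (-864 + 288) = -315312 - 576 = -315888)
G/(1/(g + x(-164))) = -20176/(1/(-315888 - 164)) = -20176/(1/(-316052)) = -20176/(-1/316052) = -20176*(-316052) = 6376665152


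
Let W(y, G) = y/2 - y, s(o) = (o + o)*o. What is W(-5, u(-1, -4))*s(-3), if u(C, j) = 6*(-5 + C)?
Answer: 45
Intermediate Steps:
u(C, j) = -30 + 6*C
s(o) = 2*o² (s(o) = (2*o)*o = 2*o²)
W(y, G) = -y/2 (W(y, G) = y*(½) - y = y/2 - y = -y/2)
W(-5, u(-1, -4))*s(-3) = (-½*(-5))*(2*(-3)²) = 5*(2*9)/2 = (5/2)*18 = 45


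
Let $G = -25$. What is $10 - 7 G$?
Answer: $185$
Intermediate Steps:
$10 - 7 G = 10 - -175 = 10 + 175 = 185$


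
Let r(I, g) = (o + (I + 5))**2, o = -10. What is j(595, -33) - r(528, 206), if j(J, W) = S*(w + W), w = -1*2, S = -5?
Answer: -273354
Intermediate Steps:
w = -2
j(J, W) = 10 - 5*W (j(J, W) = -5*(-2 + W) = 10 - 5*W)
r(I, g) = (-5 + I)**2 (r(I, g) = (-10 + (I + 5))**2 = (-10 + (5 + I))**2 = (-5 + I)**2)
j(595, -33) - r(528, 206) = (10 - 5*(-33)) - (-5 + 528)**2 = (10 + 165) - 1*523**2 = 175 - 1*273529 = 175 - 273529 = -273354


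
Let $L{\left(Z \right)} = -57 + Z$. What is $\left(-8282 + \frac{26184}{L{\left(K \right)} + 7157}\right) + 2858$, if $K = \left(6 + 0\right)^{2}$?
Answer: $- \frac{4834935}{892} \approx -5420.3$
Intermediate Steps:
$K = 36$ ($K = 6^{2} = 36$)
$\left(-8282 + \frac{26184}{L{\left(K \right)} + 7157}\right) + 2858 = \left(-8282 + \frac{26184}{\left(-57 + 36\right) + 7157}\right) + 2858 = \left(-8282 + \frac{26184}{-21 + 7157}\right) + 2858 = \left(-8282 + \frac{26184}{7136}\right) + 2858 = \left(-8282 + 26184 \cdot \frac{1}{7136}\right) + 2858 = \left(-8282 + \frac{3273}{892}\right) + 2858 = - \frac{7384271}{892} + 2858 = - \frac{4834935}{892}$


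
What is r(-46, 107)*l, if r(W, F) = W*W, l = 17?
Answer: 35972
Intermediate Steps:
r(W, F) = W²
r(-46, 107)*l = (-46)²*17 = 2116*17 = 35972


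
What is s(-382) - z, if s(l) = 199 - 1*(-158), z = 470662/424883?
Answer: 151212569/424883 ≈ 355.89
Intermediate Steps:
z = 470662/424883 (z = 470662*(1/424883) = 470662/424883 ≈ 1.1077)
s(l) = 357 (s(l) = 199 + 158 = 357)
s(-382) - z = 357 - 1*470662/424883 = 357 - 470662/424883 = 151212569/424883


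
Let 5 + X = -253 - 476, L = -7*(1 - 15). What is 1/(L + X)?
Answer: -1/636 ≈ -0.0015723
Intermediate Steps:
L = 98 (L = -7*(-14) = 98)
X = -734 (X = -5 + (-253 - 476) = -5 - 729 = -734)
1/(L + X) = 1/(98 - 734) = 1/(-636) = -1/636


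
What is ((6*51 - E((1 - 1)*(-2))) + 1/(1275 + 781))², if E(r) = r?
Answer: 395813364769/4227136 ≈ 93636.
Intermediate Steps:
((6*51 - E((1 - 1)*(-2))) + 1/(1275 + 781))² = ((6*51 - (1 - 1)*(-2)) + 1/(1275 + 781))² = ((306 - 0*(-2)) + 1/2056)² = ((306 - 1*0) + 1/2056)² = ((306 + 0) + 1/2056)² = (306 + 1/2056)² = (629137/2056)² = 395813364769/4227136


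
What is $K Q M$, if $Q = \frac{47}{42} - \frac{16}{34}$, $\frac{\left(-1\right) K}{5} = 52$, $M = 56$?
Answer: $- \frac{481520}{51} \approx -9441.6$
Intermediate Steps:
$K = -260$ ($K = \left(-5\right) 52 = -260$)
$Q = \frac{463}{714}$ ($Q = 47 \cdot \frac{1}{42} - \frac{8}{17} = \frac{47}{42} - \frac{8}{17} = \frac{463}{714} \approx 0.64846$)
$K Q M = \left(-260\right) \frac{463}{714} \cdot 56 = \left(- \frac{60190}{357}\right) 56 = - \frac{481520}{51}$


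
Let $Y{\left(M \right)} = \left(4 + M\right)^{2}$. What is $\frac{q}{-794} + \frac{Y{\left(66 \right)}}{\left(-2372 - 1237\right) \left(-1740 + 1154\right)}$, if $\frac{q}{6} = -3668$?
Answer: $\frac{11637009398}{419802489} \approx 27.72$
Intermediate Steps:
$q = -22008$ ($q = 6 \left(-3668\right) = -22008$)
$\frac{q}{-794} + \frac{Y{\left(66 \right)}}{\left(-2372 - 1237\right) \left(-1740 + 1154\right)} = - \frac{22008}{-794} + \frac{\left(4 + 66\right)^{2}}{\left(-2372 - 1237\right) \left(-1740 + 1154\right)} = \left(-22008\right) \left(- \frac{1}{794}\right) + \frac{70^{2}}{\left(-3609\right) \left(-586\right)} = \frac{11004}{397} + \frac{4900}{2114874} = \frac{11004}{397} + 4900 \cdot \frac{1}{2114874} = \frac{11004}{397} + \frac{2450}{1057437} = \frac{11637009398}{419802489}$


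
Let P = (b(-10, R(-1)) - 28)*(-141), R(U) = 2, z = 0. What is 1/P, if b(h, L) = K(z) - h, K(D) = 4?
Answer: 1/1974 ≈ 0.00050659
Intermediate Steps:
b(h, L) = 4 - h
P = 1974 (P = ((4 - 1*(-10)) - 28)*(-141) = ((4 + 10) - 28)*(-141) = (14 - 28)*(-141) = -14*(-141) = 1974)
1/P = 1/1974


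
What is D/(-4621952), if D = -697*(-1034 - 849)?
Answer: -1312451/4621952 ≈ -0.28396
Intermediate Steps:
D = 1312451 (D = -697*(-1883) = 1312451)
D/(-4621952) = 1312451/(-4621952) = 1312451*(-1/4621952) = -1312451/4621952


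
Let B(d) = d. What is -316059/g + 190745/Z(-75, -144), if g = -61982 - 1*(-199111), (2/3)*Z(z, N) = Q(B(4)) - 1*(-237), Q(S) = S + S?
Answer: 10416207769/20157963 ≈ 516.73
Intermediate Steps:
Q(S) = 2*S
Z(z, N) = 735/2 (Z(z, N) = 3*(2*4 - 1*(-237))/2 = 3*(8 + 237)/2 = (3/2)*245 = 735/2)
g = 137129 (g = -61982 + 199111 = 137129)
-316059/g + 190745/Z(-75, -144) = -316059/137129 + 190745/(735/2) = -316059*1/137129 + 190745*(2/735) = -316059/137129 + 76298/147 = 10416207769/20157963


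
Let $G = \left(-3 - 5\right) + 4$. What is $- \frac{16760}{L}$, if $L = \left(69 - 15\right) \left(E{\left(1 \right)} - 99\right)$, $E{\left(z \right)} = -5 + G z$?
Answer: $\frac{2095}{729} \approx 2.8738$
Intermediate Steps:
$G = -4$ ($G = -8 + 4 = -4$)
$E{\left(z \right)} = -5 - 4 z$
$L = -5832$ ($L = \left(69 - 15\right) \left(\left(-5 - 4\right) - 99\right) = 54 \left(\left(-5 - 4\right) - 99\right) = 54 \left(-9 - 99\right) = 54 \left(-108\right) = -5832$)
$- \frac{16760}{L} = - \frac{16760}{-5832} = \left(-16760\right) \left(- \frac{1}{5832}\right) = \frac{2095}{729}$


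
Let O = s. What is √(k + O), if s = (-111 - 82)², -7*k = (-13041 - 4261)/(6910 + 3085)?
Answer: √182338836064455/69965 ≈ 193.00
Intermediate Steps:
k = 17302/69965 (k = -(-13041 - 4261)/(7*(6910 + 3085)) = -(-17302)/(7*9995) = -⅐*(-17302/9995) = 17302/69965 ≈ 0.24730)
s = 37249 (s = (-193)² = 37249)
O = 37249
√(k + O) = √(17302/69965 + 37249) = √(2606143587/69965) = √182338836064455/69965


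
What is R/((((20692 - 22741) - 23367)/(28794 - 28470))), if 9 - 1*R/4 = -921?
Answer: -16740/353 ≈ -47.422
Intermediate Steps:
R = 3720 (R = 36 - 4*(-921) = 36 + 3684 = 3720)
R/((((20692 - 22741) - 23367)/(28794 - 28470))) = 3720/((((20692 - 22741) - 23367)/(28794 - 28470))) = 3720/(((-2049 - 23367)/324)) = 3720/((-25416*1/324)) = 3720/(-706/9) = 3720*(-9/706) = -16740/353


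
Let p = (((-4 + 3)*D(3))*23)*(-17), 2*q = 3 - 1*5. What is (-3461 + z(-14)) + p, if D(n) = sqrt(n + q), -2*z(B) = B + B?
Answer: -3447 + 391*sqrt(2) ≈ -2894.0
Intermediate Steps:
q = -1 (q = (3 - 1*5)/2 = (3 - 5)/2 = (1/2)*(-2) = -1)
z(B) = -B (z(B) = -(B + B)/2 = -B)
D(n) = sqrt(-1 + n) (D(n) = sqrt(n - 1) = sqrt(-1 + n))
p = 391*sqrt(2) (p = (((-4 + 3)*sqrt(-1 + 3))*23)*(-17) = (-sqrt(2)*23)*(-17) = -23*sqrt(2)*(-17) = 391*sqrt(2) ≈ 552.96)
(-3461 + z(-14)) + p = (-3461 - 1*(-14)) + 391*sqrt(2) = (-3461 + 14) + 391*sqrt(2) = -3447 + 391*sqrt(2)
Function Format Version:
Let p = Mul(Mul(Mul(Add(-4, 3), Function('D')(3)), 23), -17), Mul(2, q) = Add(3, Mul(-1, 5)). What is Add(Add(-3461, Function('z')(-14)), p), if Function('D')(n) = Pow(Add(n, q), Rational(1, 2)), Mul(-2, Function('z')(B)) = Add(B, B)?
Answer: Add(-3447, Mul(391, Pow(2, Rational(1, 2)))) ≈ -2894.0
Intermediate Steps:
q = -1 (q = Mul(Rational(1, 2), Add(3, Mul(-1, 5))) = Mul(Rational(1, 2), Add(3, -5)) = Mul(Rational(1, 2), -2) = -1)
Function('z')(B) = Mul(-1, B) (Function('z')(B) = Mul(Rational(-1, 2), Add(B, B)) = Mul(Rational(-1, 2), Mul(2, B)) = Mul(-1, B))
Function('D')(n) = Pow(Add(-1, n), Rational(1, 2)) (Function('D')(n) = Pow(Add(n, -1), Rational(1, 2)) = Pow(Add(-1, n), Rational(1, 2)))
p = Mul(391, Pow(2, Rational(1, 2))) (p = Mul(Mul(Mul(Add(-4, 3), Pow(Add(-1, 3), Rational(1, 2))), 23), -17) = Mul(Mul(Mul(-1, Pow(2, Rational(1, 2))), 23), -17) = Mul(Mul(-23, Pow(2, Rational(1, 2))), -17) = Mul(391, Pow(2, Rational(1, 2))) ≈ 552.96)
Add(Add(-3461, Function('z')(-14)), p) = Add(Add(-3461, Mul(-1, -14)), Mul(391, Pow(2, Rational(1, 2)))) = Add(Add(-3461, 14), Mul(391, Pow(2, Rational(1, 2)))) = Add(-3447, Mul(391, Pow(2, Rational(1, 2))))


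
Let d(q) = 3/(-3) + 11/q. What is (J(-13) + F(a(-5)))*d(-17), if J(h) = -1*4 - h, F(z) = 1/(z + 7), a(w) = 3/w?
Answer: -2051/136 ≈ -15.081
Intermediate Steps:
F(z) = 1/(7 + z)
J(h) = -4 - h
d(q) = -1 + 11/q (d(q) = 3*(-1/3) + 11/q = -1 + 11/q)
(J(-13) + F(a(-5)))*d(-17) = ((-4 - 1*(-13)) + 1/(7 + 3/(-5)))*((11 - 1*(-17))/(-17)) = ((-4 + 13) + 1/(7 + 3*(-1/5)))*(-(11 + 17)/17) = (9 + 1/(7 - 3/5))*(-1/17*28) = (9 + 1/(32/5))*(-28/17) = (9 + 5/32)*(-28/17) = (293/32)*(-28/17) = -2051/136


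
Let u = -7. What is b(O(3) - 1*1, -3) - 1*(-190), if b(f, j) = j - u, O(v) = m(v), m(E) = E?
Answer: 194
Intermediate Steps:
O(v) = v
b(f, j) = 7 + j (b(f, j) = j - 1*(-7) = j + 7 = 7 + j)
b(O(3) - 1*1, -3) - 1*(-190) = (7 - 3) - 1*(-190) = 4 + 190 = 194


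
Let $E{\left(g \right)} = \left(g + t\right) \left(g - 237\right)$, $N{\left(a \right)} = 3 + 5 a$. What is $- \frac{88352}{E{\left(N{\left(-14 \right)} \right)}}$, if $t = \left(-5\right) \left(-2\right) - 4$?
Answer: $- \frac{5522}{1159} \approx -4.7645$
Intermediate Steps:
$t = 6$ ($t = 10 - 4 = 6$)
$E{\left(g \right)} = \left(-237 + g\right) \left(6 + g\right)$ ($E{\left(g \right)} = \left(g + 6\right) \left(g - 237\right) = \left(6 + g\right) \left(-237 + g\right) = \left(-237 + g\right) \left(6 + g\right)$)
$- \frac{88352}{E{\left(N{\left(-14 \right)} \right)}} = - \frac{88352}{-1422 + \left(3 + 5 \left(-14\right)\right)^{2} - 231 \left(3 + 5 \left(-14\right)\right)} = - \frac{88352}{-1422 + \left(3 - 70\right)^{2} - 231 \left(3 - 70\right)} = - \frac{88352}{-1422 + \left(-67\right)^{2} - -15477} = - \frac{88352}{-1422 + 4489 + 15477} = - \frac{88352}{18544} = \left(-88352\right) \frac{1}{18544} = - \frac{5522}{1159}$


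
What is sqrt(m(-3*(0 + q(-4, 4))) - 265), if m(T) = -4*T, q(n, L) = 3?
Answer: I*sqrt(229) ≈ 15.133*I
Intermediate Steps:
sqrt(m(-3*(0 + q(-4, 4))) - 265) = sqrt(-(-12)*(0 + 3) - 265) = sqrt(-(-12)*3 - 265) = sqrt(-4*(-9) - 265) = sqrt(36 - 265) = sqrt(-229) = I*sqrt(229)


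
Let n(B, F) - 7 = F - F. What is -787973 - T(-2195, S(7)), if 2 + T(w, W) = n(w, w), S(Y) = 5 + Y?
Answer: -787978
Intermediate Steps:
n(B, F) = 7 (n(B, F) = 7 + (F - F) = 7 + 0 = 7)
T(w, W) = 5 (T(w, W) = -2 + 7 = 5)
-787973 - T(-2195, S(7)) = -787973 - 1*5 = -787973 - 5 = -787978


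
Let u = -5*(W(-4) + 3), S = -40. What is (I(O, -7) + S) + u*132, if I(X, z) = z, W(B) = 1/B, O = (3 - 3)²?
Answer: -1862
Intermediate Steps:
O = 0 (O = 0² = 0)
u = -55/4 (u = -5*(1/(-4) + 3) = -5*(-¼ + 3) = -5*11/4 = -55/4 ≈ -13.750)
(I(O, -7) + S) + u*132 = (-7 - 40) - 55/4*132 = -47 - 1815 = -1862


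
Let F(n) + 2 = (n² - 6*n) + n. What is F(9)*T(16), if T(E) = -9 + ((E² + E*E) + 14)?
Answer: 17578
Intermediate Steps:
F(n) = -2 + n² - 5*n (F(n) = -2 + ((n² - 6*n) + n) = -2 + (n² - 5*n) = -2 + n² - 5*n)
T(E) = 5 + 2*E² (T(E) = -9 + ((E² + E²) + 14) = -9 + (2*E² + 14) = -9 + (14 + 2*E²) = 5 + 2*E²)
F(9)*T(16) = (-2 + 9² - 5*9)*(5 + 2*16²) = (-2 + 81 - 45)*(5 + 2*256) = 34*(5 + 512) = 34*517 = 17578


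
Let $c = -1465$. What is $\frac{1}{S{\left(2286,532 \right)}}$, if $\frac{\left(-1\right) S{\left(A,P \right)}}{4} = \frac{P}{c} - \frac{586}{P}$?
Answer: $\frac{194845}{1141514} \approx 0.17069$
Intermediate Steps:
$S{\left(A,P \right)} = \frac{2344}{P} + \frac{4 P}{1465}$ ($S{\left(A,P \right)} = - 4 \left(\frac{P}{-1465} - \frac{586}{P}\right) = - 4 \left(P \left(- \frac{1}{1465}\right) - \frac{586}{P}\right) = - 4 \left(- \frac{P}{1465} - \frac{586}{P}\right) = - 4 \left(- \frac{586}{P} - \frac{P}{1465}\right) = \frac{2344}{P} + \frac{4 P}{1465}$)
$\frac{1}{S{\left(2286,532 \right)}} = \frac{1}{\frac{2344}{532} + \frac{4}{1465} \cdot 532} = \frac{1}{2344 \cdot \frac{1}{532} + \frac{2128}{1465}} = \frac{1}{\frac{586}{133} + \frac{2128}{1465}} = \frac{1}{\frac{1141514}{194845}} = \frac{194845}{1141514}$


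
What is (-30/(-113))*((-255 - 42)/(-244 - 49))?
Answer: 8910/33109 ≈ 0.26911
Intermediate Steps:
(-30/(-113))*((-255 - 42)/(-244 - 49)) = (-30*(-1/113))*(-297/(-293)) = 30*(-297*(-1/293))/113 = (30/113)*(297/293) = 8910/33109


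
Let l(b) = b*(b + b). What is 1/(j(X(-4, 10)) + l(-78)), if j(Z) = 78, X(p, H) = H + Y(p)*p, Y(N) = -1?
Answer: 1/12246 ≈ 8.1659e-5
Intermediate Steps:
l(b) = 2*b² (l(b) = b*(2*b) = 2*b²)
X(p, H) = H - p
1/(j(X(-4, 10)) + l(-78)) = 1/(78 + 2*(-78)²) = 1/(78 + 2*6084) = 1/(78 + 12168) = 1/12246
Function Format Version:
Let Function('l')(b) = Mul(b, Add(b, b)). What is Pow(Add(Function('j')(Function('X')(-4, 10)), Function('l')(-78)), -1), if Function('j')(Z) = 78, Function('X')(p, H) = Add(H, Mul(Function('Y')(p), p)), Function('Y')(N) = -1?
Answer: Rational(1, 12246) ≈ 8.1659e-5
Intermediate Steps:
Function('l')(b) = Mul(2, Pow(b, 2)) (Function('l')(b) = Mul(b, Mul(2, b)) = Mul(2, Pow(b, 2)))
Function('X')(p, H) = Add(H, Mul(-1, p))
Pow(Add(Function('j')(Function('X')(-4, 10)), Function('l')(-78)), -1) = Pow(Add(78, Mul(2, Pow(-78, 2))), -1) = Pow(Add(78, Mul(2, 6084)), -1) = Pow(Add(78, 12168), -1) = Pow(12246, -1) = Rational(1, 12246)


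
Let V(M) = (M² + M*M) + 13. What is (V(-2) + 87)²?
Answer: 11664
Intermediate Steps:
V(M) = 13 + 2*M² (V(M) = (M² + M²) + 13 = 2*M² + 13 = 13 + 2*M²)
(V(-2) + 87)² = ((13 + 2*(-2)²) + 87)² = ((13 + 2*4) + 87)² = ((13 + 8) + 87)² = (21 + 87)² = 108² = 11664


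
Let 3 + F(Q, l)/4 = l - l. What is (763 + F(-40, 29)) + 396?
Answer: 1147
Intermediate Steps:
F(Q, l) = -12 (F(Q, l) = -12 + 4*(l - l) = -12 + 4*0 = -12 + 0 = -12)
(763 + F(-40, 29)) + 396 = (763 - 12) + 396 = 751 + 396 = 1147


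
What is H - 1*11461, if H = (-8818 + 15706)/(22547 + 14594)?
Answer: -425666113/37141 ≈ -11461.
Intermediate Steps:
H = 6888/37141 ≈ 0.18546
H - 1*11461 = 6888/37141 - 1*11461 = 6888/37141 - 11461 = -425666113/37141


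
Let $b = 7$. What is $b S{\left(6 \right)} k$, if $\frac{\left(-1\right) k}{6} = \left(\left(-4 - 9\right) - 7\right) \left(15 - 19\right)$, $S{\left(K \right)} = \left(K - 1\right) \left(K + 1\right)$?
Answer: $-117600$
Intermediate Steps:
$S{\left(K \right)} = \left(1 + K\right) \left(-1 + K\right)$ ($S{\left(K \right)} = \left(-1 + K\right) \left(1 + K\right) = \left(1 + K\right) \left(-1 + K\right)$)
$k = -480$ ($k = - 6 \left(\left(-4 - 9\right) - 7\right) \left(15 - 19\right) = - 6 \left(-13 - 7\right) \left(-4\right) = - 6 \left(\left(-20\right) \left(-4\right)\right) = \left(-6\right) 80 = -480$)
$b S{\left(6 \right)} k = 7 \left(-1 + 6^{2}\right) \left(-480\right) = 7 \left(-1 + 36\right) \left(-480\right) = 7 \cdot 35 \left(-480\right) = 245 \left(-480\right) = -117600$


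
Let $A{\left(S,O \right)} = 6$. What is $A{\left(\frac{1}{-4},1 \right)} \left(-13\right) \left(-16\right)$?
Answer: $1248$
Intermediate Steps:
$A{\left(\frac{1}{-4},1 \right)} \left(-13\right) \left(-16\right) = 6 \left(-13\right) \left(-16\right) = \left(-78\right) \left(-16\right) = 1248$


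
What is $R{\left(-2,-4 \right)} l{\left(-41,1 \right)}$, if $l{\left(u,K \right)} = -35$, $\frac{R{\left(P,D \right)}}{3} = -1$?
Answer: $105$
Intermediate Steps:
$R{\left(P,D \right)} = -3$ ($R{\left(P,D \right)} = 3 \left(-1\right) = -3$)
$R{\left(-2,-4 \right)} l{\left(-41,1 \right)} = \left(-3\right) \left(-35\right) = 105$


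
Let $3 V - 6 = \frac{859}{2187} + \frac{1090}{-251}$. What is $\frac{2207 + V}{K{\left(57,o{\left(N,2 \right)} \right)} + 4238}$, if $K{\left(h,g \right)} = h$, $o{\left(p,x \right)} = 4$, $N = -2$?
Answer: $\frac{3635637278}{7073053245} \approx 0.51401$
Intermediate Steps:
$V = \frac{1125401}{1646811}$ ($V = 2 + \frac{\frac{859}{2187} + \frac{1090}{-251}}{3} = 2 + \frac{859 \cdot \frac{1}{2187} + 1090 \left(- \frac{1}{251}\right)}{3} = 2 + \frac{\frac{859}{2187} - \frac{1090}{251}}{3} = 2 + \frac{1}{3} \left(- \frac{2168221}{548937}\right) = 2 - \frac{2168221}{1646811} = \frac{1125401}{1646811} \approx 0.68338$)
$\frac{2207 + V}{K{\left(57,o{\left(N,2 \right)} \right)} + 4238} = \frac{2207 + \frac{1125401}{1646811}}{57 + 4238} = \frac{3635637278}{1646811 \cdot 4295} = \frac{3635637278}{1646811} \cdot \frac{1}{4295} = \frac{3635637278}{7073053245}$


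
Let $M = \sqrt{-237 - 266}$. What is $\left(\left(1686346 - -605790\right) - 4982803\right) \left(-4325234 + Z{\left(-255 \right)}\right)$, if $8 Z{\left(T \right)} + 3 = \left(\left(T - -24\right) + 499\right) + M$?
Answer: $\frac{93101402101869}{8} - \frac{2690667 i \sqrt{503}}{8} \approx 1.1638 \cdot 10^{13} - 7.5432 \cdot 10^{6} i$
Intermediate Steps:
$M = i \sqrt{503}$ ($M = \sqrt{-503} = i \sqrt{503} \approx 22.428 i$)
$Z{\left(T \right)} = 65 + \frac{T}{8} + \frac{i \sqrt{503}}{8}$ ($Z{\left(T \right)} = - \frac{3}{8} + \frac{\left(\left(T - -24\right) + 499\right) + i \sqrt{503}}{8} = - \frac{3}{8} + \frac{\left(\left(T + 24\right) + 499\right) + i \sqrt{503}}{8} = - \frac{3}{8} + \frac{\left(\left(24 + T\right) + 499\right) + i \sqrt{503}}{8} = - \frac{3}{8} + \frac{\left(523 + T\right) + i \sqrt{503}}{8} = - \frac{3}{8} + \frac{523 + T + i \sqrt{503}}{8} = - \frac{3}{8} + \left(\frac{523}{8} + \frac{T}{8} + \frac{i \sqrt{503}}{8}\right) = 65 + \frac{T}{8} + \frac{i \sqrt{503}}{8}$)
$\left(\left(1686346 - -605790\right) - 4982803\right) \left(-4325234 + Z{\left(-255 \right)}\right) = \left(\left(1686346 - -605790\right) - 4982803\right) \left(-4325234 + \left(65 + \frac{1}{8} \left(-255\right) + \frac{i \sqrt{503}}{8}\right)\right) = \left(\left(1686346 + 605790\right) - 4982803\right) \left(-4325234 + \left(65 - \frac{255}{8} + \frac{i \sqrt{503}}{8}\right)\right) = \left(2292136 - 4982803\right) \left(-4325234 + \left(\frac{265}{8} + \frac{i \sqrt{503}}{8}\right)\right) = - 2690667 \left(- \frac{34601607}{8} + \frac{i \sqrt{503}}{8}\right) = \frac{93101402101869}{8} - \frac{2690667 i \sqrt{503}}{8}$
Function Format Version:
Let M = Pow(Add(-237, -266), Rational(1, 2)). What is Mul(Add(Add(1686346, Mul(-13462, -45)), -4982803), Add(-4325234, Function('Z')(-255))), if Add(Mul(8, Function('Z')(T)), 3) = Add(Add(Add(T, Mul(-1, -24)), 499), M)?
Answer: Add(Rational(93101402101869, 8), Mul(Rational(-2690667, 8), I, Pow(503, Rational(1, 2)))) ≈ Add(1.1638e+13, Mul(-7.5432e+6, I))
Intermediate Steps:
M = Mul(I, Pow(503, Rational(1, 2))) (M = Pow(-503, Rational(1, 2)) = Mul(I, Pow(503, Rational(1, 2))) ≈ Mul(22.428, I))
Function('Z')(T) = Add(65, Mul(Rational(1, 8), T), Mul(Rational(1, 8), I, Pow(503, Rational(1, 2)))) (Function('Z')(T) = Add(Rational(-3, 8), Mul(Rational(1, 8), Add(Add(Add(T, Mul(-1, -24)), 499), Mul(I, Pow(503, Rational(1, 2)))))) = Add(Rational(-3, 8), Mul(Rational(1, 8), Add(Add(Add(T, 24), 499), Mul(I, Pow(503, Rational(1, 2)))))) = Add(Rational(-3, 8), Mul(Rational(1, 8), Add(Add(Add(24, T), 499), Mul(I, Pow(503, Rational(1, 2)))))) = Add(Rational(-3, 8), Mul(Rational(1, 8), Add(Add(523, T), Mul(I, Pow(503, Rational(1, 2)))))) = Add(Rational(-3, 8), Mul(Rational(1, 8), Add(523, T, Mul(I, Pow(503, Rational(1, 2)))))) = Add(Rational(-3, 8), Add(Rational(523, 8), Mul(Rational(1, 8), T), Mul(Rational(1, 8), I, Pow(503, Rational(1, 2))))) = Add(65, Mul(Rational(1, 8), T), Mul(Rational(1, 8), I, Pow(503, Rational(1, 2)))))
Mul(Add(Add(1686346, Mul(-13462, -45)), -4982803), Add(-4325234, Function('Z')(-255))) = Mul(Add(Add(1686346, Mul(-13462, -45)), -4982803), Add(-4325234, Add(65, Mul(Rational(1, 8), -255), Mul(Rational(1, 8), I, Pow(503, Rational(1, 2)))))) = Mul(Add(Add(1686346, 605790), -4982803), Add(-4325234, Add(65, Rational(-255, 8), Mul(Rational(1, 8), I, Pow(503, Rational(1, 2)))))) = Mul(Add(2292136, -4982803), Add(-4325234, Add(Rational(265, 8), Mul(Rational(1, 8), I, Pow(503, Rational(1, 2)))))) = Mul(-2690667, Add(Rational(-34601607, 8), Mul(Rational(1, 8), I, Pow(503, Rational(1, 2))))) = Add(Rational(93101402101869, 8), Mul(Rational(-2690667, 8), I, Pow(503, Rational(1, 2))))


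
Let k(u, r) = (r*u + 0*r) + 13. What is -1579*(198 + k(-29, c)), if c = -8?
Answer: -699497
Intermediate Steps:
k(u, r) = 13 + r*u (k(u, r) = (r*u + 0) + 13 = r*u + 13 = 13 + r*u)
-1579*(198 + k(-29, c)) = -1579*(198 + (13 - 8*(-29))) = -1579*(198 + (13 + 232)) = -1579*(198 + 245) = -1579*443 = -699497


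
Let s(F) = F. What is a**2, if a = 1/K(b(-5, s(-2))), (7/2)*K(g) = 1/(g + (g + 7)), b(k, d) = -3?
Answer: 49/4 ≈ 12.250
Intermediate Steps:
K(g) = 2/(7*(7 + 2*g)) (K(g) = 2/(7*(g + (g + 7))) = 2/(7*(g + (7 + g))) = 2/(7*(7 + 2*g)))
a = 7/2 (a = 1/(2/(7*(7 + 2*(-3)))) = 1/(2/(7*(7 - 6))) = 1/((2/7)/1) = 1/((2/7)*1) = 1/(2/7) = 7/2 ≈ 3.5000)
a**2 = (7/2)**2 = 49/4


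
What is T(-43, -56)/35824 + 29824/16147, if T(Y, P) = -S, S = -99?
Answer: 1070013529/578450128 ≈ 1.8498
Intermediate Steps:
T(Y, P) = 99 (T(Y, P) = -1*(-99) = 99)
T(-43, -56)/35824 + 29824/16147 = 99/35824 + 29824/16147 = 1070013529/578450128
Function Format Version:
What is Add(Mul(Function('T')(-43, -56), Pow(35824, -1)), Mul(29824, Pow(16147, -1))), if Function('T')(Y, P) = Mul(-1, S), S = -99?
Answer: Rational(1070013529, 578450128) ≈ 1.8498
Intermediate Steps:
Function('T')(Y, P) = 99 (Function('T')(Y, P) = Mul(-1, -99) = 99)
Add(Mul(Function('T')(-43, -56), Pow(35824, -1)), Mul(29824, Pow(16147, -1))) = Add(Mul(99, Pow(35824, -1)), Mul(29824, Pow(16147, -1))) = Add(Mul(99, Rational(1, 35824)), Mul(29824, Rational(1, 16147))) = Add(Rational(99, 35824), Rational(29824, 16147)) = Rational(1070013529, 578450128)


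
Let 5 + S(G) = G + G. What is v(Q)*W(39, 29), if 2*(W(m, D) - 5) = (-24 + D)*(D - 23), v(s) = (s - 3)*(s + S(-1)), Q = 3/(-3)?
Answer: 640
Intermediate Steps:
S(G) = -5 + 2*G (S(G) = -5 + (G + G) = -5 + 2*G)
Q = -1 (Q = 3*(-⅓) = -1)
v(s) = (-7 + s)*(-3 + s) (v(s) = (s - 3)*(s + (-5 + 2*(-1))) = (-3 + s)*(s + (-5 - 2)) = (-3 + s)*(s - 7) = (-3 + s)*(-7 + s) = (-7 + s)*(-3 + s))
W(m, D) = 5 + (-24 + D)*(-23 + D)/2 (W(m, D) = 5 + ((-24 + D)*(D - 23))/2 = 5 + ((-24 + D)*(-23 + D))/2 = 5 + (-24 + D)*(-23 + D)/2)
v(Q)*W(39, 29) = (21 + (-1)² - 10*(-1))*(281 + (½)*29² - 47/2*29) = (21 + 1 + 10)*(281 + (½)*841 - 1363/2) = 32*(281 + 841/2 - 1363/2) = 32*20 = 640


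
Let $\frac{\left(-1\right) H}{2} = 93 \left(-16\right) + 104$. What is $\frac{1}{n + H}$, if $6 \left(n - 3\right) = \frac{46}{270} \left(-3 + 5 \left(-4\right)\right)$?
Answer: $\frac{810}{2243981} \approx 0.00036097$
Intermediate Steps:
$H = 2768$ ($H = - 2 \left(93 \left(-16\right) + 104\right) = - 2 \left(-1488 + 104\right) = \left(-2\right) \left(-1384\right) = 2768$)
$n = \frac{1901}{810}$ ($n = 3 + \frac{\frac{46}{270} \left(-3 + 5 \left(-4\right)\right)}{6} = 3 + \frac{46 \cdot \frac{1}{270} \left(-3 - 20\right)}{6} = 3 + \frac{\frac{23}{135} \left(-23\right)}{6} = 3 + \frac{1}{6} \left(- \frac{529}{135}\right) = 3 - \frac{529}{810} = \frac{1901}{810} \approx 2.3469$)
$\frac{1}{n + H} = \frac{1}{\frac{1901}{810} + 2768} = \frac{1}{\frac{2243981}{810}} = \frac{810}{2243981}$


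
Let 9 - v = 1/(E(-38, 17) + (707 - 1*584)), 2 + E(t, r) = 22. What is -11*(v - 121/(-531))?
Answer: -700169/6903 ≈ -101.43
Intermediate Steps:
E(t, r) = 20 (E(t, r) = -2 + 22 = 20)
v = 1286/143 (v = 9 - 1/(20 + (707 - 1*584)) = 9 - 1/(20 + (707 - 584)) = 9 - 1/(20 + 123) = 9 - 1/143 = 1286/143 ≈ 8.9930)
-11*(v - 121/(-531)) = -11*(1286/143 - 121/(-531)) = -11*(1286/143 - 121*(-1/531)) = -11*(1286/143 + 121/531) = -11*700169/75933 = -700169/6903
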